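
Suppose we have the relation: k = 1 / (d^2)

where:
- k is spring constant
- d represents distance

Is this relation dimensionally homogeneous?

No

k (spring constant) has dimensions [M T^-2].
d (distance) has dimensions [L].

Left side: [M T^-2]
Right side: [L^-2]

The two sides have different dimensions, so the equation is NOT dimensionally consistent.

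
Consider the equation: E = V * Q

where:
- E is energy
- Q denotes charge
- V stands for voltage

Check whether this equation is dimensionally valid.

Yes

E (energy) has dimensions [L^2 M T^-2].
Q (charge) has dimensions [I T].
V (voltage) has dimensions [I^-1 L^2 M T^-3].

Left side: [L^2 M T^-2]
Right side: [L^2 M T^-2]

Both sides have the same dimensions, so the equation is dimensionally consistent.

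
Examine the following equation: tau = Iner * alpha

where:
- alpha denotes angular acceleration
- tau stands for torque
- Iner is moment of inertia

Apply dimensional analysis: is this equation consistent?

Yes

alpha (angular acceleration) has dimensions [T^-2].
tau (torque) has dimensions [L^2 M T^-2].
Iner (moment of inertia) has dimensions [L^2 M].

Left side: [L^2 M T^-2]
Right side: [L^2 M T^-2]

Both sides have the same dimensions, so the equation is dimensionally consistent.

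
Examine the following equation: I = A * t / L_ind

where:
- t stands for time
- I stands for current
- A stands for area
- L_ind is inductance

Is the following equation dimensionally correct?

No

t (time) has dimensions [T].
I (current) has dimensions [I].
A (area) has dimensions [L^2].
L_ind (inductance) has dimensions [I^-2 L^2 M T^-2].

Left side: [I]
Right side: [I^2 M^-1 T^3]

The two sides have different dimensions, so the equation is NOT dimensionally consistent.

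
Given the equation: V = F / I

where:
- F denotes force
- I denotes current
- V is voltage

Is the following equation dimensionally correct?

No

F (force) has dimensions [L M T^-2].
I (current) has dimensions [I].
V (voltage) has dimensions [I^-1 L^2 M T^-3].

Left side: [I^-1 L^2 M T^-3]
Right side: [I^-1 L M T^-2]

The two sides have different dimensions, so the equation is NOT dimensionally consistent.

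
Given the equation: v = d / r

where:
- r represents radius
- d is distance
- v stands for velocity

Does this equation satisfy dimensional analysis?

No

r (radius) has dimensions [L].
d (distance) has dimensions [L].
v (velocity) has dimensions [L T^-1].

Left side: [L T^-1]
Right side: [dimensionless]

The two sides have different dimensions, so the equation is NOT dimensionally consistent.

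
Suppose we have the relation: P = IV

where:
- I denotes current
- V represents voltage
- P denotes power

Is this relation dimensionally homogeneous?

Yes

I (current) has dimensions [I].
V (voltage) has dimensions [I^-1 L^2 M T^-3].
P (power) has dimensions [L^2 M T^-3].

Left side: [L^2 M T^-3]
Right side: [L^2 M T^-3]

Both sides have the same dimensions, so the equation is dimensionally consistent.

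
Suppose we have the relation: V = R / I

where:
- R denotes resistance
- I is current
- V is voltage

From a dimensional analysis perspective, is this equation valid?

No

R (resistance) has dimensions [I^-2 L^2 M T^-3].
I (current) has dimensions [I].
V (voltage) has dimensions [I^-1 L^2 M T^-3].

Left side: [I^-1 L^2 M T^-3]
Right side: [I^-3 L^2 M T^-3]

The two sides have different dimensions, so the equation is NOT dimensionally consistent.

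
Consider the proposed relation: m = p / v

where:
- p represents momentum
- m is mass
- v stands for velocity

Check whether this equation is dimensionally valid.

Yes

p (momentum) has dimensions [L M T^-1].
m (mass) has dimensions [M].
v (velocity) has dimensions [L T^-1].

Left side: [M]
Right side: [M]

Both sides have the same dimensions, so the equation is dimensionally consistent.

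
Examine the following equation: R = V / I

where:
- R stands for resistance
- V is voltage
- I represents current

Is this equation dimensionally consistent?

Yes

R (resistance) has dimensions [I^-2 L^2 M T^-3].
V (voltage) has dimensions [I^-1 L^2 M T^-3].
I (current) has dimensions [I].

Left side: [I^-2 L^2 M T^-3]
Right side: [I^-2 L^2 M T^-3]

Both sides have the same dimensions, so the equation is dimensionally consistent.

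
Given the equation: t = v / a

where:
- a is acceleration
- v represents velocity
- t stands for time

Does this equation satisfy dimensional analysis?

Yes

a (acceleration) has dimensions [L T^-2].
v (velocity) has dimensions [L T^-1].
t (time) has dimensions [T].

Left side: [T]
Right side: [T]

Both sides have the same dimensions, so the equation is dimensionally consistent.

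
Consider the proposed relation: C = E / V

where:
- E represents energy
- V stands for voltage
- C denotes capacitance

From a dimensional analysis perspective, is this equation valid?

No

E (energy) has dimensions [L^2 M T^-2].
V (voltage) has dimensions [I^-1 L^2 M T^-3].
C (capacitance) has dimensions [I^2 L^-2 M^-1 T^4].

Left side: [I^2 L^-2 M^-1 T^4]
Right side: [I T]

The two sides have different dimensions, so the equation is NOT dimensionally consistent.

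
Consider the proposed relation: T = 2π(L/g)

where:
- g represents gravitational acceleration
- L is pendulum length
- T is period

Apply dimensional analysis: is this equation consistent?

No

g (gravitational acceleration) has dimensions [L T^-2].
L (pendulum length) has dimensions [L].
T (period) has dimensions [T].

Left side: [T]
Right side: [T^2]

The two sides have different dimensions, so the equation is NOT dimensionally consistent.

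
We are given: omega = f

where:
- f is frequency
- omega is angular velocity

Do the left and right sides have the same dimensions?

Yes

f (frequency) has dimensions [T^-1].
omega (angular velocity) has dimensions [T^-1].

Left side: [T^-1]
Right side: [T^-1]

Both sides have the same dimensions, so the equation is dimensionally consistent.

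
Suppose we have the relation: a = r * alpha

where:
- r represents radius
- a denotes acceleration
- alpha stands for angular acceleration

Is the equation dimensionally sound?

Yes

r (radius) has dimensions [L].
a (acceleration) has dimensions [L T^-2].
alpha (angular acceleration) has dimensions [T^-2].

Left side: [L T^-2]
Right side: [L T^-2]

Both sides have the same dimensions, so the equation is dimensionally consistent.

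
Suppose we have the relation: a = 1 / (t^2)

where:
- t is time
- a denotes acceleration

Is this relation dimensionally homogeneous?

No

t (time) has dimensions [T].
a (acceleration) has dimensions [L T^-2].

Left side: [L T^-2]
Right side: [T^-2]

The two sides have different dimensions, so the equation is NOT dimensionally consistent.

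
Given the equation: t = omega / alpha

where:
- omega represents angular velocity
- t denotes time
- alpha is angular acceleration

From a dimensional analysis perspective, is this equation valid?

Yes

omega (angular velocity) has dimensions [T^-1].
t (time) has dimensions [T].
alpha (angular acceleration) has dimensions [T^-2].

Left side: [T]
Right side: [T]

Both sides have the same dimensions, so the equation is dimensionally consistent.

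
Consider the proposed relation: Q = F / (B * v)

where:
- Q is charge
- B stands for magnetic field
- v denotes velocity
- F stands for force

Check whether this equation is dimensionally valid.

Yes

Q (charge) has dimensions [I T].
B (magnetic field) has dimensions [I^-1 M T^-2].
v (velocity) has dimensions [L T^-1].
F (force) has dimensions [L M T^-2].

Left side: [I T]
Right side: [I T]

Both sides have the same dimensions, so the equation is dimensionally consistent.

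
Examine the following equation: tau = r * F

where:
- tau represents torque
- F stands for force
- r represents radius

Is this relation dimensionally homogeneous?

Yes

tau (torque) has dimensions [L^2 M T^-2].
F (force) has dimensions [L M T^-2].
r (radius) has dimensions [L].

Left side: [L^2 M T^-2]
Right side: [L^2 M T^-2]

Both sides have the same dimensions, so the equation is dimensionally consistent.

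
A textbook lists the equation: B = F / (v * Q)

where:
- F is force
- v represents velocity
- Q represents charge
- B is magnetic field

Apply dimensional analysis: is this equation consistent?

Yes

F (force) has dimensions [L M T^-2].
v (velocity) has dimensions [L T^-1].
Q (charge) has dimensions [I T].
B (magnetic field) has dimensions [I^-1 M T^-2].

Left side: [I^-1 M T^-2]
Right side: [I^-1 M T^-2]

Both sides have the same dimensions, so the equation is dimensionally consistent.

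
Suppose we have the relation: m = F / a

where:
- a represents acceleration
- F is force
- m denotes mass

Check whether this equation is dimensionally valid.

Yes

a (acceleration) has dimensions [L T^-2].
F (force) has dimensions [L M T^-2].
m (mass) has dimensions [M].

Left side: [M]
Right side: [M]

Both sides have the same dimensions, so the equation is dimensionally consistent.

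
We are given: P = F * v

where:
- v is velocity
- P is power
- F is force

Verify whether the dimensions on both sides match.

Yes

v (velocity) has dimensions [L T^-1].
P (power) has dimensions [L^2 M T^-3].
F (force) has dimensions [L M T^-2].

Left side: [L^2 M T^-3]
Right side: [L^2 M T^-3]

Both sides have the same dimensions, so the equation is dimensionally consistent.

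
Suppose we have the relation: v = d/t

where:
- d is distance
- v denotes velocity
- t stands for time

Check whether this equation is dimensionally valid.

Yes

d (distance) has dimensions [L].
v (velocity) has dimensions [L T^-1].
t (time) has dimensions [T].

Left side: [L T^-1]
Right side: [L T^-1]

Both sides have the same dimensions, so the equation is dimensionally consistent.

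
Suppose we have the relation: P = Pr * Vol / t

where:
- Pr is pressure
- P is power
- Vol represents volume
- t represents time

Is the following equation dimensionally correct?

Yes

Pr (pressure) has dimensions [L^-1 M T^-2].
P (power) has dimensions [L^2 M T^-3].
Vol (volume) has dimensions [L^3].
t (time) has dimensions [T].

Left side: [L^2 M T^-3]
Right side: [L^2 M T^-3]

Both sides have the same dimensions, so the equation is dimensionally consistent.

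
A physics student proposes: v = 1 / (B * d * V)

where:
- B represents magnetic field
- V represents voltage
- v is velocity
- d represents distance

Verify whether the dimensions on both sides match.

No

B (magnetic field) has dimensions [I^-1 M T^-2].
V (voltage) has dimensions [I^-1 L^2 M T^-3].
v (velocity) has dimensions [L T^-1].
d (distance) has dimensions [L].

Left side: [L T^-1]
Right side: [I^2 L^-3 M^-2 T^5]

The two sides have different dimensions, so the equation is NOT dimensionally consistent.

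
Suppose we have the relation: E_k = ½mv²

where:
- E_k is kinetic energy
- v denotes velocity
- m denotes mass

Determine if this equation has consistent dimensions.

Yes

E_k (kinetic energy) has dimensions [L^2 M T^-2].
v (velocity) has dimensions [L T^-1].
m (mass) has dimensions [M].

Left side: [L^2 M T^-2]
Right side: [L^2 M T^-2]

Both sides have the same dimensions, so the equation is dimensionally consistent.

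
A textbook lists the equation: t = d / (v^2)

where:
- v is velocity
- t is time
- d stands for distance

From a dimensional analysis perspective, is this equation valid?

No

v (velocity) has dimensions [L T^-1].
t (time) has dimensions [T].
d (distance) has dimensions [L].

Left side: [T]
Right side: [L^-1 T^2]

The two sides have different dimensions, so the equation is NOT dimensionally consistent.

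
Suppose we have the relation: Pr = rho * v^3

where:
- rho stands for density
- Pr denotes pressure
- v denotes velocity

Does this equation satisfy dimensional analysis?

No

rho (density) has dimensions [L^-3 M].
Pr (pressure) has dimensions [L^-1 M T^-2].
v (velocity) has dimensions [L T^-1].

Left side: [L^-1 M T^-2]
Right side: [M T^-3]

The two sides have different dimensions, so the equation is NOT dimensionally consistent.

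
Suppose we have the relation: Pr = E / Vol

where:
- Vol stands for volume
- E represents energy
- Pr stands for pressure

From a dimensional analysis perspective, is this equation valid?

Yes

Vol (volume) has dimensions [L^3].
E (energy) has dimensions [L^2 M T^-2].
Pr (pressure) has dimensions [L^-1 M T^-2].

Left side: [L^-1 M T^-2]
Right side: [L^-1 M T^-2]

Both sides have the same dimensions, so the equation is dimensionally consistent.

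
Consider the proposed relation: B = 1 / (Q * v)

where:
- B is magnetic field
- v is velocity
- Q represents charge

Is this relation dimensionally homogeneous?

No

B (magnetic field) has dimensions [I^-1 M T^-2].
v (velocity) has dimensions [L T^-1].
Q (charge) has dimensions [I T].

Left side: [I^-1 M T^-2]
Right side: [I^-1 L^-1]

The two sides have different dimensions, so the equation is NOT dimensionally consistent.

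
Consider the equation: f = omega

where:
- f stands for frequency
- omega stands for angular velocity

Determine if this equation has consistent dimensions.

Yes

f (frequency) has dimensions [T^-1].
omega (angular velocity) has dimensions [T^-1].

Left side: [T^-1]
Right side: [T^-1]

Both sides have the same dimensions, so the equation is dimensionally consistent.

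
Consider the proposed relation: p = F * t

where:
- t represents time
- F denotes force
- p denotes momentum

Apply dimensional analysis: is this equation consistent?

Yes

t (time) has dimensions [T].
F (force) has dimensions [L M T^-2].
p (momentum) has dimensions [L M T^-1].

Left side: [L M T^-1]
Right side: [L M T^-1]

Both sides have the same dimensions, so the equation is dimensionally consistent.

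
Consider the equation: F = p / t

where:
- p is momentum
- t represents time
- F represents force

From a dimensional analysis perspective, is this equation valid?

Yes

p (momentum) has dimensions [L M T^-1].
t (time) has dimensions [T].
F (force) has dimensions [L M T^-2].

Left side: [L M T^-2]
Right side: [L M T^-2]

Both sides have the same dimensions, so the equation is dimensionally consistent.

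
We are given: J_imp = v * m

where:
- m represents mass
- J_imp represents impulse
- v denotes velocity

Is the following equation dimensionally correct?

Yes

m (mass) has dimensions [M].
J_imp (impulse) has dimensions [L M T^-1].
v (velocity) has dimensions [L T^-1].

Left side: [L M T^-1]
Right side: [L M T^-1]

Both sides have the same dimensions, so the equation is dimensionally consistent.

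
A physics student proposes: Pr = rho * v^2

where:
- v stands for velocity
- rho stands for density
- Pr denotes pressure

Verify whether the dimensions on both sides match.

Yes

v (velocity) has dimensions [L T^-1].
rho (density) has dimensions [L^-3 M].
Pr (pressure) has dimensions [L^-1 M T^-2].

Left side: [L^-1 M T^-2]
Right side: [L^-1 M T^-2]

Both sides have the same dimensions, so the equation is dimensionally consistent.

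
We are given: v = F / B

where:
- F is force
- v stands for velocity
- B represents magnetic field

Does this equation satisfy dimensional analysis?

No

F (force) has dimensions [L M T^-2].
v (velocity) has dimensions [L T^-1].
B (magnetic field) has dimensions [I^-1 M T^-2].

Left side: [L T^-1]
Right side: [I L]

The two sides have different dimensions, so the equation is NOT dimensionally consistent.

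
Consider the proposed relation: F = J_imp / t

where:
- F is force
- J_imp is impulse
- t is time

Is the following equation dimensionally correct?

Yes

F (force) has dimensions [L M T^-2].
J_imp (impulse) has dimensions [L M T^-1].
t (time) has dimensions [T].

Left side: [L M T^-2]
Right side: [L M T^-2]

Both sides have the same dimensions, so the equation is dimensionally consistent.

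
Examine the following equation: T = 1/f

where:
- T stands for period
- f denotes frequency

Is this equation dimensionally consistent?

Yes

T (period) has dimensions [T].
f (frequency) has dimensions [T^-1].

Left side: [T]
Right side: [T]

Both sides have the same dimensions, so the equation is dimensionally consistent.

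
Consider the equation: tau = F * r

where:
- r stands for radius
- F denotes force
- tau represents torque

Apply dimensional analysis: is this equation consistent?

Yes

r (radius) has dimensions [L].
F (force) has dimensions [L M T^-2].
tau (torque) has dimensions [L^2 M T^-2].

Left side: [L^2 M T^-2]
Right side: [L^2 M T^-2]

Both sides have the same dimensions, so the equation is dimensionally consistent.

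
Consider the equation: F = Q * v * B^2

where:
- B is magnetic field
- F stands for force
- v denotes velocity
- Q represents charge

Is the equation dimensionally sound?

No

B (magnetic field) has dimensions [I^-1 M T^-2].
F (force) has dimensions [L M T^-2].
v (velocity) has dimensions [L T^-1].
Q (charge) has dimensions [I T].

Left side: [L M T^-2]
Right side: [I^-1 L M^2 T^-4]

The two sides have different dimensions, so the equation is NOT dimensionally consistent.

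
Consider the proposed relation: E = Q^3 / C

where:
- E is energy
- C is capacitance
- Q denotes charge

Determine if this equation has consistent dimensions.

No

E (energy) has dimensions [L^2 M T^-2].
C (capacitance) has dimensions [I^2 L^-2 M^-1 T^4].
Q (charge) has dimensions [I T].

Left side: [L^2 M T^-2]
Right side: [I L^2 M T^-1]

The two sides have different dimensions, so the equation is NOT dimensionally consistent.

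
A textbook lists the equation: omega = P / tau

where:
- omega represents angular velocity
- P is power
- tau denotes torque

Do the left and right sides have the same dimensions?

Yes

omega (angular velocity) has dimensions [T^-1].
P (power) has dimensions [L^2 M T^-3].
tau (torque) has dimensions [L^2 M T^-2].

Left side: [T^-1]
Right side: [T^-1]

Both sides have the same dimensions, so the equation is dimensionally consistent.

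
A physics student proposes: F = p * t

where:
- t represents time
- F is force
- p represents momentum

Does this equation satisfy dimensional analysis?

No

t (time) has dimensions [T].
F (force) has dimensions [L M T^-2].
p (momentum) has dimensions [L M T^-1].

Left side: [L M T^-2]
Right side: [L M]

The two sides have different dimensions, so the equation is NOT dimensionally consistent.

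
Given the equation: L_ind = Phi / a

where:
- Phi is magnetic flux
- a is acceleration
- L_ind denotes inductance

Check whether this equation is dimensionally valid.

No

Phi (magnetic flux) has dimensions [I^-1 L^2 M T^-2].
a (acceleration) has dimensions [L T^-2].
L_ind (inductance) has dimensions [I^-2 L^2 M T^-2].

Left side: [I^-2 L^2 M T^-2]
Right side: [I^-1 L M]

The two sides have different dimensions, so the equation is NOT dimensionally consistent.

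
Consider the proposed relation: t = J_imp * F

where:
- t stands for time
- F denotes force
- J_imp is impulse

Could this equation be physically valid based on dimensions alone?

No

t (time) has dimensions [T].
F (force) has dimensions [L M T^-2].
J_imp (impulse) has dimensions [L M T^-1].

Left side: [T]
Right side: [L^2 M^2 T^-3]

The two sides have different dimensions, so the equation is NOT dimensionally consistent.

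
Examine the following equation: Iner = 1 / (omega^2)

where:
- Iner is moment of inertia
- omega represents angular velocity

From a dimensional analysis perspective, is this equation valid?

No

Iner (moment of inertia) has dimensions [L^2 M].
omega (angular velocity) has dimensions [T^-1].

Left side: [L^2 M]
Right side: [T^2]

The two sides have different dimensions, so the equation is NOT dimensionally consistent.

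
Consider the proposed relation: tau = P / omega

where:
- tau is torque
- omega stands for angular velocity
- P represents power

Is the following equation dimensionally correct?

Yes

tau (torque) has dimensions [L^2 M T^-2].
omega (angular velocity) has dimensions [T^-1].
P (power) has dimensions [L^2 M T^-3].

Left side: [L^2 M T^-2]
Right side: [L^2 M T^-2]

Both sides have the same dimensions, so the equation is dimensionally consistent.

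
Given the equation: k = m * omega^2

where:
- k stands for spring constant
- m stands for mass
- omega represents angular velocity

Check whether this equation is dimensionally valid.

Yes

k (spring constant) has dimensions [M T^-2].
m (mass) has dimensions [M].
omega (angular velocity) has dimensions [T^-1].

Left side: [M T^-2]
Right side: [M T^-2]

Both sides have the same dimensions, so the equation is dimensionally consistent.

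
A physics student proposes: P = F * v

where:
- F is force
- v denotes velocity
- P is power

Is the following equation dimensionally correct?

Yes

F (force) has dimensions [L M T^-2].
v (velocity) has dimensions [L T^-1].
P (power) has dimensions [L^2 M T^-3].

Left side: [L^2 M T^-3]
Right side: [L^2 M T^-3]

Both sides have the same dimensions, so the equation is dimensionally consistent.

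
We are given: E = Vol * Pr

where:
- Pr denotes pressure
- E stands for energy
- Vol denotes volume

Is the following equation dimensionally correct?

Yes

Pr (pressure) has dimensions [L^-1 M T^-2].
E (energy) has dimensions [L^2 M T^-2].
Vol (volume) has dimensions [L^3].

Left side: [L^2 M T^-2]
Right side: [L^2 M T^-2]

Both sides have the same dimensions, so the equation is dimensionally consistent.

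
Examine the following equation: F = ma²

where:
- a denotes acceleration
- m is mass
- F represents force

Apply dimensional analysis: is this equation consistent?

No

a (acceleration) has dimensions [L T^-2].
m (mass) has dimensions [M].
F (force) has dimensions [L M T^-2].

Left side: [L M T^-2]
Right side: [L^2 M T^-4]

The two sides have different dimensions, so the equation is NOT dimensionally consistent.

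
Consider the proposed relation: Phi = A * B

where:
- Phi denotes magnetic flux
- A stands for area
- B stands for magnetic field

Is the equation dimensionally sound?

Yes

Phi (magnetic flux) has dimensions [I^-1 L^2 M T^-2].
A (area) has dimensions [L^2].
B (magnetic field) has dimensions [I^-1 M T^-2].

Left side: [I^-1 L^2 M T^-2]
Right side: [I^-1 L^2 M T^-2]

Both sides have the same dimensions, so the equation is dimensionally consistent.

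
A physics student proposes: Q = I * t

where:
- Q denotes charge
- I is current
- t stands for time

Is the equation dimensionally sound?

Yes

Q (charge) has dimensions [I T].
I (current) has dimensions [I].
t (time) has dimensions [T].

Left side: [I T]
Right side: [I T]

Both sides have the same dimensions, so the equation is dimensionally consistent.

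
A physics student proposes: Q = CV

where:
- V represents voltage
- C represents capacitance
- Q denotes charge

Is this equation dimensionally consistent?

Yes

V (voltage) has dimensions [I^-1 L^2 M T^-3].
C (capacitance) has dimensions [I^2 L^-2 M^-1 T^4].
Q (charge) has dimensions [I T].

Left side: [I T]
Right side: [I T]

Both sides have the same dimensions, so the equation is dimensionally consistent.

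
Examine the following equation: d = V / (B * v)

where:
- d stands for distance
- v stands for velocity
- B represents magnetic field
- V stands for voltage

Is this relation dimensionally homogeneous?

Yes

d (distance) has dimensions [L].
v (velocity) has dimensions [L T^-1].
B (magnetic field) has dimensions [I^-1 M T^-2].
V (voltage) has dimensions [I^-1 L^2 M T^-3].

Left side: [L]
Right side: [L]

Both sides have the same dimensions, so the equation is dimensionally consistent.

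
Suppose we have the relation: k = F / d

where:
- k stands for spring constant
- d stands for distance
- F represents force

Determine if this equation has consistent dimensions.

Yes

k (spring constant) has dimensions [M T^-2].
d (distance) has dimensions [L].
F (force) has dimensions [L M T^-2].

Left side: [M T^-2]
Right side: [M T^-2]

Both sides have the same dimensions, so the equation is dimensionally consistent.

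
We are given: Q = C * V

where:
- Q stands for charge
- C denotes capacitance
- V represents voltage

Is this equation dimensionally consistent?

Yes

Q (charge) has dimensions [I T].
C (capacitance) has dimensions [I^2 L^-2 M^-1 T^4].
V (voltage) has dimensions [I^-1 L^2 M T^-3].

Left side: [I T]
Right side: [I T]

Both sides have the same dimensions, so the equation is dimensionally consistent.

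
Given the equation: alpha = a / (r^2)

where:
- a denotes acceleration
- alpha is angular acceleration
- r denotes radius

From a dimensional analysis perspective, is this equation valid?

No

a (acceleration) has dimensions [L T^-2].
alpha (angular acceleration) has dimensions [T^-2].
r (radius) has dimensions [L].

Left side: [T^-2]
Right side: [L^-1 T^-2]

The two sides have different dimensions, so the equation is NOT dimensionally consistent.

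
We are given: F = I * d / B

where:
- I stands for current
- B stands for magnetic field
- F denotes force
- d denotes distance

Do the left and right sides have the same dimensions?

No

I (current) has dimensions [I].
B (magnetic field) has dimensions [I^-1 M T^-2].
F (force) has dimensions [L M T^-2].
d (distance) has dimensions [L].

Left side: [L M T^-2]
Right side: [I^2 L M^-1 T^2]

The two sides have different dimensions, so the equation is NOT dimensionally consistent.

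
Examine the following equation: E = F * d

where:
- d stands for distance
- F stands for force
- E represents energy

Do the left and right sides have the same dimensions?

Yes

d (distance) has dimensions [L].
F (force) has dimensions [L M T^-2].
E (energy) has dimensions [L^2 M T^-2].

Left side: [L^2 M T^-2]
Right side: [L^2 M T^-2]

Both sides have the same dimensions, so the equation is dimensionally consistent.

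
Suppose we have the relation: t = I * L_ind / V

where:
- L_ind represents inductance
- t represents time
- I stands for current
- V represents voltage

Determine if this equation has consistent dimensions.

Yes

L_ind (inductance) has dimensions [I^-2 L^2 M T^-2].
t (time) has dimensions [T].
I (current) has dimensions [I].
V (voltage) has dimensions [I^-1 L^2 M T^-3].

Left side: [T]
Right side: [T]

Both sides have the same dimensions, so the equation is dimensionally consistent.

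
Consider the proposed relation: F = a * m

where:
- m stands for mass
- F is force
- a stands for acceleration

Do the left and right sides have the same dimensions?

Yes

m (mass) has dimensions [M].
F (force) has dimensions [L M T^-2].
a (acceleration) has dimensions [L T^-2].

Left side: [L M T^-2]
Right side: [L M T^-2]

Both sides have the same dimensions, so the equation is dimensionally consistent.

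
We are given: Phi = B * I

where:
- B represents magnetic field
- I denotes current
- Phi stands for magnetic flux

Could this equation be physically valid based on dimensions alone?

No

B (magnetic field) has dimensions [I^-1 M T^-2].
I (current) has dimensions [I].
Phi (magnetic flux) has dimensions [I^-1 L^2 M T^-2].

Left side: [I^-1 L^2 M T^-2]
Right side: [M T^-2]

The two sides have different dimensions, so the equation is NOT dimensionally consistent.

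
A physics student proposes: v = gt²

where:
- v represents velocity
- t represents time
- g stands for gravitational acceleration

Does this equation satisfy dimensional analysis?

No

v (velocity) has dimensions [L T^-1].
t (time) has dimensions [T].
g (gravitational acceleration) has dimensions [L T^-2].

Left side: [L T^-1]
Right side: [L]

The two sides have different dimensions, so the equation is NOT dimensionally consistent.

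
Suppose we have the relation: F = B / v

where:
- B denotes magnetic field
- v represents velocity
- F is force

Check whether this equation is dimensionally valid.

No

B (magnetic field) has dimensions [I^-1 M T^-2].
v (velocity) has dimensions [L T^-1].
F (force) has dimensions [L M T^-2].

Left side: [L M T^-2]
Right side: [I^-1 L^-1 M T^-1]

The two sides have different dimensions, so the equation is NOT dimensionally consistent.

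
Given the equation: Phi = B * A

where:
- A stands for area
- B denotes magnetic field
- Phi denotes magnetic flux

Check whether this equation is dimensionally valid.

Yes

A (area) has dimensions [L^2].
B (magnetic field) has dimensions [I^-1 M T^-2].
Phi (magnetic flux) has dimensions [I^-1 L^2 M T^-2].

Left side: [I^-1 L^2 M T^-2]
Right side: [I^-1 L^2 M T^-2]

Both sides have the same dimensions, so the equation is dimensionally consistent.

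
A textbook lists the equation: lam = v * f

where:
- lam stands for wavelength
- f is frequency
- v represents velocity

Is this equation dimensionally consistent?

No

lam (wavelength) has dimensions [L].
f (frequency) has dimensions [T^-1].
v (velocity) has dimensions [L T^-1].

Left side: [L]
Right side: [L T^-2]

The two sides have different dimensions, so the equation is NOT dimensionally consistent.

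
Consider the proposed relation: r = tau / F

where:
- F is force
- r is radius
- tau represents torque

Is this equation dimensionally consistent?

Yes

F (force) has dimensions [L M T^-2].
r (radius) has dimensions [L].
tau (torque) has dimensions [L^2 M T^-2].

Left side: [L]
Right side: [L]

Both sides have the same dimensions, so the equation is dimensionally consistent.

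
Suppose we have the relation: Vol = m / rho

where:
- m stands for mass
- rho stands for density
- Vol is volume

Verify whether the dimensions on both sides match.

Yes

m (mass) has dimensions [M].
rho (density) has dimensions [L^-3 M].
Vol (volume) has dimensions [L^3].

Left side: [L^3]
Right side: [L^3]

Both sides have the same dimensions, so the equation is dimensionally consistent.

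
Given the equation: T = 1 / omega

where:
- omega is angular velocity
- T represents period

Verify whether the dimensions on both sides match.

Yes

omega (angular velocity) has dimensions [T^-1].
T (period) has dimensions [T].

Left side: [T]
Right side: [T]

Both sides have the same dimensions, so the equation is dimensionally consistent.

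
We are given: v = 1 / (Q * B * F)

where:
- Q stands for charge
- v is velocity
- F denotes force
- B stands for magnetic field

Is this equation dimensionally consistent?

No

Q (charge) has dimensions [I T].
v (velocity) has dimensions [L T^-1].
F (force) has dimensions [L M T^-2].
B (magnetic field) has dimensions [I^-1 M T^-2].

Left side: [L T^-1]
Right side: [L^-1 M^-2 T^3]

The two sides have different dimensions, so the equation is NOT dimensionally consistent.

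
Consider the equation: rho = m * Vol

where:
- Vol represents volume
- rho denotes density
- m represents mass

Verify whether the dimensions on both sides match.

No

Vol (volume) has dimensions [L^3].
rho (density) has dimensions [L^-3 M].
m (mass) has dimensions [M].

Left side: [L^-3 M]
Right side: [L^3 M]

The two sides have different dimensions, so the equation is NOT dimensionally consistent.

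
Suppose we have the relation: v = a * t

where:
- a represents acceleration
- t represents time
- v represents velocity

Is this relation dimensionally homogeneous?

Yes

a (acceleration) has dimensions [L T^-2].
t (time) has dimensions [T].
v (velocity) has dimensions [L T^-1].

Left side: [L T^-1]
Right side: [L T^-1]

Both sides have the same dimensions, so the equation is dimensionally consistent.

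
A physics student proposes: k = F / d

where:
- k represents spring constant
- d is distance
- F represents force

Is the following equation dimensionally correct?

Yes

k (spring constant) has dimensions [M T^-2].
d (distance) has dimensions [L].
F (force) has dimensions [L M T^-2].

Left side: [M T^-2]
Right side: [M T^-2]

Both sides have the same dimensions, so the equation is dimensionally consistent.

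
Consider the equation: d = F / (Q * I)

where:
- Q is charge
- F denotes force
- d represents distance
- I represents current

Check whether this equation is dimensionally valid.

No

Q (charge) has dimensions [I T].
F (force) has dimensions [L M T^-2].
d (distance) has dimensions [L].
I (current) has dimensions [I].

Left side: [L]
Right side: [I^-2 L M T^-3]

The two sides have different dimensions, so the equation is NOT dimensionally consistent.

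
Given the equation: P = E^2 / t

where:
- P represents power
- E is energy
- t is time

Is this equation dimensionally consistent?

No

P (power) has dimensions [L^2 M T^-3].
E (energy) has dimensions [L^2 M T^-2].
t (time) has dimensions [T].

Left side: [L^2 M T^-3]
Right side: [L^4 M^2 T^-5]

The two sides have different dimensions, so the equation is NOT dimensionally consistent.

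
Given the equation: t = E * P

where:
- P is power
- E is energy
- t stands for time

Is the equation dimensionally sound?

No

P (power) has dimensions [L^2 M T^-3].
E (energy) has dimensions [L^2 M T^-2].
t (time) has dimensions [T].

Left side: [T]
Right side: [L^4 M^2 T^-5]

The two sides have different dimensions, so the equation is NOT dimensionally consistent.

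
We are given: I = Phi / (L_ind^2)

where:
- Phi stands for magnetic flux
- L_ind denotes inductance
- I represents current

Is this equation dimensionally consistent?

No

Phi (magnetic flux) has dimensions [I^-1 L^2 M T^-2].
L_ind (inductance) has dimensions [I^-2 L^2 M T^-2].
I (current) has dimensions [I].

Left side: [I]
Right side: [I^3 L^-2 M^-1 T^2]

The two sides have different dimensions, so the equation is NOT dimensionally consistent.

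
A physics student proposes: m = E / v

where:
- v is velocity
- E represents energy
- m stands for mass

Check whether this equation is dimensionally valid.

No

v (velocity) has dimensions [L T^-1].
E (energy) has dimensions [L^2 M T^-2].
m (mass) has dimensions [M].

Left side: [M]
Right side: [L M T^-1]

The two sides have different dimensions, so the equation is NOT dimensionally consistent.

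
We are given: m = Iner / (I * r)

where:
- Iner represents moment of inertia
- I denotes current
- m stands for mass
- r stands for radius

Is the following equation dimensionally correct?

No

Iner (moment of inertia) has dimensions [L^2 M].
I (current) has dimensions [I].
m (mass) has dimensions [M].
r (radius) has dimensions [L].

Left side: [M]
Right side: [I^-1 L M]

The two sides have different dimensions, so the equation is NOT dimensionally consistent.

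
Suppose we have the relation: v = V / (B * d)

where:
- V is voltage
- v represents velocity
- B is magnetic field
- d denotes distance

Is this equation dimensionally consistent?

Yes

V (voltage) has dimensions [I^-1 L^2 M T^-3].
v (velocity) has dimensions [L T^-1].
B (magnetic field) has dimensions [I^-1 M T^-2].
d (distance) has dimensions [L].

Left side: [L T^-1]
Right side: [L T^-1]

Both sides have the same dimensions, so the equation is dimensionally consistent.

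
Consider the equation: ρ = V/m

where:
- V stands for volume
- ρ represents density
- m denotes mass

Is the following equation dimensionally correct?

No

V (volume) has dimensions [L^3].
ρ (density) has dimensions [L^-3 M].
m (mass) has dimensions [M].

Left side: [L^-3 M]
Right side: [L^3 M^-1]

The two sides have different dimensions, so the equation is NOT dimensionally consistent.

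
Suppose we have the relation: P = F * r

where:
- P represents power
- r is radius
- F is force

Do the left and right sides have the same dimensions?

No

P (power) has dimensions [L^2 M T^-3].
r (radius) has dimensions [L].
F (force) has dimensions [L M T^-2].

Left side: [L^2 M T^-3]
Right side: [L^2 M T^-2]

The two sides have different dimensions, so the equation is NOT dimensionally consistent.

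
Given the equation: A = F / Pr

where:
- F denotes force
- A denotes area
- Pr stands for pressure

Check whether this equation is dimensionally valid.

Yes

F (force) has dimensions [L M T^-2].
A (area) has dimensions [L^2].
Pr (pressure) has dimensions [L^-1 M T^-2].

Left side: [L^2]
Right side: [L^2]

Both sides have the same dimensions, so the equation is dimensionally consistent.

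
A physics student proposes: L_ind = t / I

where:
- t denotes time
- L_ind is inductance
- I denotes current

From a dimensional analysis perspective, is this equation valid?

No

t (time) has dimensions [T].
L_ind (inductance) has dimensions [I^-2 L^2 M T^-2].
I (current) has dimensions [I].

Left side: [I^-2 L^2 M T^-2]
Right side: [I^-1 T]

The two sides have different dimensions, so the equation is NOT dimensionally consistent.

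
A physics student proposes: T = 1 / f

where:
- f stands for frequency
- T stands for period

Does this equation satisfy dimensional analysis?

Yes

f (frequency) has dimensions [T^-1].
T (period) has dimensions [T].

Left side: [T]
Right side: [T]

Both sides have the same dimensions, so the equation is dimensionally consistent.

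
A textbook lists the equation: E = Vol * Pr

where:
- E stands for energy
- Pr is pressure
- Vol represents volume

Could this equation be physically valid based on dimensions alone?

Yes

E (energy) has dimensions [L^2 M T^-2].
Pr (pressure) has dimensions [L^-1 M T^-2].
Vol (volume) has dimensions [L^3].

Left side: [L^2 M T^-2]
Right side: [L^2 M T^-2]

Both sides have the same dimensions, so the equation is dimensionally consistent.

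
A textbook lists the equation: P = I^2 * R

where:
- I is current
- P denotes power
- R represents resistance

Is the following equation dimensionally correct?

Yes

I (current) has dimensions [I].
P (power) has dimensions [L^2 M T^-3].
R (resistance) has dimensions [I^-2 L^2 M T^-3].

Left side: [L^2 M T^-3]
Right side: [L^2 M T^-3]

Both sides have the same dimensions, so the equation is dimensionally consistent.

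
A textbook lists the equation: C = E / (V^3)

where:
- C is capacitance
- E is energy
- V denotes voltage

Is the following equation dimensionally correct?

No

C (capacitance) has dimensions [I^2 L^-2 M^-1 T^4].
E (energy) has dimensions [L^2 M T^-2].
V (voltage) has dimensions [I^-1 L^2 M T^-3].

Left side: [I^2 L^-2 M^-1 T^4]
Right side: [I^3 L^-4 M^-2 T^7]

The two sides have different dimensions, so the equation is NOT dimensionally consistent.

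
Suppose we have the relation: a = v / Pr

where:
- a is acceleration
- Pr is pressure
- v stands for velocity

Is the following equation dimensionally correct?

No

a (acceleration) has dimensions [L T^-2].
Pr (pressure) has dimensions [L^-1 M T^-2].
v (velocity) has dimensions [L T^-1].

Left side: [L T^-2]
Right side: [L^2 M^-1 T]

The two sides have different dimensions, so the equation is NOT dimensionally consistent.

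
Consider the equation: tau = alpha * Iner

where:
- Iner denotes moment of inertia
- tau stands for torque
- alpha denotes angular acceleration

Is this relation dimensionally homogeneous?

Yes

Iner (moment of inertia) has dimensions [L^2 M].
tau (torque) has dimensions [L^2 M T^-2].
alpha (angular acceleration) has dimensions [T^-2].

Left side: [L^2 M T^-2]
Right side: [L^2 M T^-2]

Both sides have the same dimensions, so the equation is dimensionally consistent.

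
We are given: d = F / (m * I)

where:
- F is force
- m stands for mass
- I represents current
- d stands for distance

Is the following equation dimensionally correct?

No

F (force) has dimensions [L M T^-2].
m (mass) has dimensions [M].
I (current) has dimensions [I].
d (distance) has dimensions [L].

Left side: [L]
Right side: [I^-1 L T^-2]

The two sides have different dimensions, so the equation is NOT dimensionally consistent.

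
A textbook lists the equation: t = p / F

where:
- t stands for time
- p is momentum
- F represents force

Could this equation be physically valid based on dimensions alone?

Yes

t (time) has dimensions [T].
p (momentum) has dimensions [L M T^-1].
F (force) has dimensions [L M T^-2].

Left side: [T]
Right side: [T]

Both sides have the same dimensions, so the equation is dimensionally consistent.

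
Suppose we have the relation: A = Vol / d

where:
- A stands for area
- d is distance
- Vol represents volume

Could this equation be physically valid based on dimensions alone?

Yes

A (area) has dimensions [L^2].
d (distance) has dimensions [L].
Vol (volume) has dimensions [L^3].

Left side: [L^2]
Right side: [L^2]

Both sides have the same dimensions, so the equation is dimensionally consistent.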